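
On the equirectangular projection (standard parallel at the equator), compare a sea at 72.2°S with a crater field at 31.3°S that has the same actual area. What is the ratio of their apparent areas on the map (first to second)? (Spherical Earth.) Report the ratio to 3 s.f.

Plate carrée maps x = Rλ, y = Rφ. The meridian scale is h = 1 and the parallel scale is k = 1/cos φ = sec φ.
Areal scale at 72.2°: h·k = 1.000 × 3.271 = 3.271.
Areal scale at 31.3°: h·k = 1.000 × 1.170 = 1.170.
Ratio = 3.271/1.170 ≈ 2.80.

2.80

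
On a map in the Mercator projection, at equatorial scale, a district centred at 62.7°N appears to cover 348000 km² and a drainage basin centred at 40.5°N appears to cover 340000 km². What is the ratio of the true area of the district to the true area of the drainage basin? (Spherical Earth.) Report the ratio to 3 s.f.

Since Mercator area scale is 1/cos²φ, the true area equals the apparent area multiplied by cos²φ.
True area of district: 348000 × cos²(62.7°) = 348000 × 0.2104 = 73210 km².
True area of drainage basin: 340000 × cos²(40.5°) = 340000 × 0.5782 = 196600 km².
Ratio = 73210 / 196600 ≈ 0.372.

0.372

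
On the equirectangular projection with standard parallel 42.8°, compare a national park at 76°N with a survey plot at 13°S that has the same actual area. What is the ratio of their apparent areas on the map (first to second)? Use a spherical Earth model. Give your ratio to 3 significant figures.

4.03

With standard parallel φ₀ = 42.8°, the equirectangular projection gives x = Rλ cos φ₀, y = Rφ, so h = 1 and k = cos 42.8° / cos φ.
Areal scale at 76°: h·k = 1.000 × 3.033 = 3.033.
Areal scale at 13°: h·k = 1.000 × 0.7530 = 0.7530.
Ratio = 3.033/0.7530 ≈ 4.03.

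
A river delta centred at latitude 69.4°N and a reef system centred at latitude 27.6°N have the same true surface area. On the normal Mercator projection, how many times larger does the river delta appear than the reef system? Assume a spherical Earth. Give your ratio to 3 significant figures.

Mercator is conformal with k = sec φ, so areal scale = k² = sec²φ.
At 69.4°: sec²(69.4°) = 1/0.3518² = 8.078.
At 27.6°: sec²(27.6°) = 1/0.8862² = 1.273.
Ratio = 8.078/1.273 = cos²(27.6°)/cos²(69.4°) ≈ 6.34.

6.34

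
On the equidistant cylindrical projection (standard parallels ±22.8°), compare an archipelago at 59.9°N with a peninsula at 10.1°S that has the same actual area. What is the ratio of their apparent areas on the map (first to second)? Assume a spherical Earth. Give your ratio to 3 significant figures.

In the equirectangular projection with standard parallel φ₀ = 22.8° (x = Rλ cos φ₀, y = Rφ), meridians are true-scale (h = 1) and the parallel scale is k = cos φ₀ / cos φ.
Areal scale at 59.9°: h·k = 1.000 × 1.838 = 1.838.
Areal scale at 10.1°: h·k = 1.000 × 0.9364 = 0.9364.
Ratio = 1.838/0.9364 ≈ 1.96.

1.96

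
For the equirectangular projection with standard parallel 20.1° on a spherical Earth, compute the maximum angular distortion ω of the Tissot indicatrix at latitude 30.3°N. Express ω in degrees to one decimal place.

With standard parallel φ₀ = 20.1°, the equirectangular projection gives x = Rλ cos φ₀, y = Rφ, so h = 1 and k = cos 20.1° / cos φ.
At 30.3°: h = 1.000, k = 1.088; principal scales a = 1.088, b = 1.000.
sin(ω/2) = (a − b)/(a + b) = 0.08768/2.088 = 0.04200, so ω = 2 arcsin(0.04200) ≈ 4.8°.

4.8°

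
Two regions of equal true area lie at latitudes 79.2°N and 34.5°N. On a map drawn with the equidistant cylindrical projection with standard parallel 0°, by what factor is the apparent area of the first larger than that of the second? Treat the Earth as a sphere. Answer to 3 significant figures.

4.40

Plate carrée maps x = Rλ, y = Rφ. The meridian scale is h = 1 and the parallel scale is k = 1/cos φ = sec φ.
Areal scale at 79.2°: h·k = 1.000 × 5.337 = 5.337.
Areal scale at 34.5°: h·k = 1.000 × 1.213 = 1.213.
Ratio = 5.337/1.213 ≈ 4.40.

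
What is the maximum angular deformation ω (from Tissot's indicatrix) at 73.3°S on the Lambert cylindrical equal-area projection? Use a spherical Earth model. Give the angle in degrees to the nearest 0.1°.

115.9°

The Lambert cylindrical equal-area projection is the cylindrical equal-area projection with its standard parallel at the equator (φ₀ = 0). Cylindrical equal-area (φ₀ = 0°): h = cos φ / cos 0° along meridians, k = cos 0° / cos φ along parallels; h·k = 1.
At 73.3°: h = 0.2874, k = 3.480; principal scales a = 3.480, b = 0.2874.
sin(ω/2) = (a − b)/(a + b) = 3.193/3.767 = 0.8474, so ω = 2 arcsin(0.8474) ≈ 115.9°.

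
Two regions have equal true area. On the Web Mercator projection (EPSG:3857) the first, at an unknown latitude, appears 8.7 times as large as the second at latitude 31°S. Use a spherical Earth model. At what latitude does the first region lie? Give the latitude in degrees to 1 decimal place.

73.1°

For equal true areas on Mercator, apparent areas scale as sec²φ, so the ratio is cos²φ₂ / cos²φ₁.
cos²φ₂ / cos²φ₁ = 8.7  ⇒  cos φ₁ = cos 31° / √8.7 = 0.8572/2.950 = 0.2906.
φ₁ = arccos(0.2906) ≈ 73.1°.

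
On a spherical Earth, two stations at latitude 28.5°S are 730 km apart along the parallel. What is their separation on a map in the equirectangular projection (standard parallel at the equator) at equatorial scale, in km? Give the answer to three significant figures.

831 km

For the equirectangular projection with φ₀ = 0 (plate carrée), h = 1 along meridians and k = sec φ along parallels.
Along the parallel, k = sec 28.5° = 1/0.8788 = 1.138.
Map distance = 730 × 1.138 ≈ 831 km.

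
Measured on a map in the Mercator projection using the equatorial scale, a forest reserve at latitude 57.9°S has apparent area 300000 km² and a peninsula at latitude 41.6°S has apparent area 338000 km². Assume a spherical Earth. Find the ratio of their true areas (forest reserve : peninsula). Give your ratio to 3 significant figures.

0.448

Mercator's areal exaggeration is sec²φ; hence true area = (apparent area) · cos²φ.
True area of forest reserve: 300000 × cos²(57.9°) = 300000 × 0.2824 = 84720 km².
True area of peninsula: 338000 × cos²(41.6°) = 338000 × 0.5592 = 189000 km².
Ratio = 84720 / 189000 ≈ 0.448.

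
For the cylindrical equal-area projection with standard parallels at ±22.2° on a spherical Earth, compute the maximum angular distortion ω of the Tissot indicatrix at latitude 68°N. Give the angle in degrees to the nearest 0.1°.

91.9°

A cylindrical equal-area projection with standard parallel φ₀ has meridian scale h = cos φ / cos φ₀ and parallel scale k = cos φ₀ / cos φ (so areas are preserved, h·k = 1).
At 68°: h = 0.4046, k = 2.472; principal scales a = 2.472, b = 0.4046.
sin(ω/2) = (a − b)/(a + b) = 2.067/2.876 = 0.7187, so ω = 2 arcsin(0.7187) ≈ 91.9°.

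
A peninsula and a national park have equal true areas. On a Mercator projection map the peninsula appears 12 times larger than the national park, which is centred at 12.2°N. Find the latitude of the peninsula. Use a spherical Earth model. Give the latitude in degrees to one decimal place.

73.6°

For equal true areas on Mercator, apparent areas scale as sec²φ, so the ratio is cos²φ₂ / cos²φ₁.
cos²φ₂ / cos²φ₁ = 12  ⇒  cos φ₁ = cos 12.2° / √12 = 0.9774/3.464 = 0.2822.
φ₁ = arccos(0.2822) ≈ 73.6°.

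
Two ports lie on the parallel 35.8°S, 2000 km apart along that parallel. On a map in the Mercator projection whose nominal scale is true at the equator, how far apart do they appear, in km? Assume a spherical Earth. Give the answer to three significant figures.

2470 km

Mercator is conformal, so the point scale is isotropic: h = k = sec φ = 1/cos φ.
Along the parallel, k = sec 35.8° = 1/0.8111 = 1.233.
Map distance = 2000 × 1.233 ≈ 2470 km.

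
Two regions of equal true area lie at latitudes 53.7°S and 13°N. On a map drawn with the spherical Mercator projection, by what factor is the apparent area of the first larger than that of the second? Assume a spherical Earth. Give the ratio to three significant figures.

2.71

Mercator is conformal with k = sec φ, so areal scale = k² = sec²φ.
At 53.7°: sec²(53.7°) = 1/0.5920² = 2.853.
At 13°: sec²(13°) = 1/0.9744² = 1.053.
Ratio = 2.853/1.053 = cos²(13°)/cos²(53.7°) ≈ 2.71.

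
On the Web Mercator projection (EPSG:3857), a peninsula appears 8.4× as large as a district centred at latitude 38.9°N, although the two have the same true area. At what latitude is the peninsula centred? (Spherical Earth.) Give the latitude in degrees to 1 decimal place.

74.4°

Mercator areal scale is sec²φ, so apparent-area ratio = sec²φ₁ / sec²φ₂ = cos²φ₂ / cos²φ₁.
cos²φ₂ / cos²φ₁ = 8.4  ⇒  cos φ₁ = cos 38.9° / √8.4 = 0.7782/2.898 = 0.2685.
φ₁ = arccos(0.2685) ≈ 74.4°.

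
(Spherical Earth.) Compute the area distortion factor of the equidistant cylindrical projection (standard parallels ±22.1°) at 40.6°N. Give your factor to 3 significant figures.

1.22

In the equirectangular projection with standard parallel φ₀ = 22.1° (x = Rλ cos φ₀, y = Rφ), meridians are true-scale (h = 1) and the parallel scale is k = cos φ₀ / cos φ.
Areal scale = h·k = 1 × cos φ₀ / cos φ; at 40.6°, h = 1.000, k = 1.220, so h·k = 1.220.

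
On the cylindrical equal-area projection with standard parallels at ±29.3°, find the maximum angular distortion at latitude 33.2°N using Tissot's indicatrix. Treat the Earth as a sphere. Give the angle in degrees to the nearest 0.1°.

4.7°

A cylindrical equal-area projection with standard parallel φ₀ has meridian scale h = cos φ / cos φ₀ and parallel scale k = cos φ₀ / cos φ (so areas are preserved, h·k = 1).
At 33.2°: h = 0.9595, k = 1.042; principal scales a = 1.042, b = 0.9595.
sin(ω/2) = (a − b)/(a + b) = 0.08268/2.002 = 0.04130, so ω = 2 arcsin(0.04130) ≈ 4.7°.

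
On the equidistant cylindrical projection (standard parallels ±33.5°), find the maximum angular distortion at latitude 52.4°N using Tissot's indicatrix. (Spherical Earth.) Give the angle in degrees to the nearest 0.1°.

With standard parallel φ₀ = 33.5°, the equirectangular projection gives x = Rλ cos φ₀, y = Rφ, so h = 1 and k = cos 33.5° / cos φ.
At 52.4°: h = 1.000, k = 1.367; principal scales a = 1.367, b = 1.000.
sin(ω/2) = (a − b)/(a + b) = 0.3667/2.367 = 0.1549, so ω = 2 arcsin(0.1549) ≈ 17.8°.

17.8°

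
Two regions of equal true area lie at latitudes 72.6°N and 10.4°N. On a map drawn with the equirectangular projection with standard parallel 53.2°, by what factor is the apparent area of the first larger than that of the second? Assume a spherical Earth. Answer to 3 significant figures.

3.29

The equidistant cylindrical projection with φ₀ = 53.2° has h = 1 (meridians true) and k = cos φ₀ / cos φ along parallels.
Areal scale at 72.6°: h·k = 1.000 × 2.003 = 2.003.
Areal scale at 10.4°: h·k = 1.000 × 0.6090 = 0.6090.
Ratio = 2.003/0.6090 ≈ 3.29.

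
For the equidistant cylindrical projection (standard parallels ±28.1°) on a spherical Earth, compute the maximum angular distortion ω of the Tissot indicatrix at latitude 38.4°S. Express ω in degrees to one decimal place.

6.8°

The equidistant cylindrical projection with φ₀ = 28.1° has h = 1 (meridians true) and k = cos φ₀ / cos φ along parallels.
At 38.4°: h = 1.000, k = 1.126; principal scales a = 1.126, b = 1.000.
sin(ω/2) = (a − b)/(a + b) = 0.1256/2.126 = 0.05909, so ω = 2 arcsin(0.05909) ≈ 6.8°.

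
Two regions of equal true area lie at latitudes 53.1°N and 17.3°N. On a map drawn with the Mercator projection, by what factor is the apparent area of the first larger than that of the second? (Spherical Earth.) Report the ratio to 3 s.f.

On Mercator, area is exaggerated by sec²φ = 1/cos²φ.
At 53.1°: sec²(53.1°) = 1/0.6004² = 2.774.
At 17.3°: sec²(17.3°) = 1/0.9548² = 1.097.
Ratio = 2.774/1.097 = cos²(17.3°)/cos²(53.1°) ≈ 2.53.

2.53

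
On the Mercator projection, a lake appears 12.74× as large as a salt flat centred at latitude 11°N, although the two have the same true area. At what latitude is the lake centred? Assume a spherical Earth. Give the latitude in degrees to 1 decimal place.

Mercator areal scale is sec²φ, so apparent-area ratio = sec²φ₁ / sec²φ₂ = cos²φ₂ / cos²φ₁.
cos²φ₂ / cos²φ₁ = 12.74  ⇒  cos φ₁ = cos 11° / √12.74 = 0.9816/3.569 = 0.2750.
φ₁ = arccos(0.2750) ≈ 74.0°.

74.0°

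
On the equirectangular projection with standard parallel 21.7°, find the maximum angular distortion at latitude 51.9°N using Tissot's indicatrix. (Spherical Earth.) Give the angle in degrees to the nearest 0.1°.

In the equirectangular projection with standard parallel φ₀ = 21.7° (x = Rλ cos φ₀, y = Rφ), meridians are true-scale (h = 1) and the parallel scale is k = cos φ₀ / cos φ.
At 51.9°: h = 1.000, k = 1.506; principal scales a = 1.506, b = 1.000.
sin(ω/2) = (a − b)/(a + b) = 0.5058/2.506 = 0.2019, so ω = 2 arcsin(0.2019) ≈ 23.3°.

23.3°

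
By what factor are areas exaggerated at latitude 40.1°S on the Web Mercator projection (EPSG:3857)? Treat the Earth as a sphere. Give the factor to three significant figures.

The Mercator projection is conformal; its linear scale factor is the same in every direction and equals sec φ = 1/cos φ.
Areal scale = k² = sec²φ = 1/cos²(40.1°) = 1/0.7649² = 1.709.

1.71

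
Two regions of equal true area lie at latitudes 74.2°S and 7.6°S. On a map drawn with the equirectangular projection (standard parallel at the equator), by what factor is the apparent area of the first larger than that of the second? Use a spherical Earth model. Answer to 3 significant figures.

3.64

Plate carrée maps x = Rλ, y = Rφ. The meridian scale is h = 1 and the parallel scale is k = 1/cos φ = sec φ.
Areal scale at 74.2°: h·k = 1.000 × 3.673 = 3.673.
Areal scale at 7.6°: h·k = 1.000 × 1.009 = 1.009.
Ratio = 3.673/1.009 ≈ 3.64.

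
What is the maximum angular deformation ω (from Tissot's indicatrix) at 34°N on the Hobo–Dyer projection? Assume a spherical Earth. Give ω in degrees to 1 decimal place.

The Hobo–Dyer projection is cylindrical equal-area with φ₀ = 37.5°. Cylindrical equal-area (φ₀ = 37.5°): h = cos φ / cos 37.5° along meridians, k = cos 37.5° / cos φ along parallels; h·k = 1.
At 34°: h = 1.045, k = 0.9570; principal scales a = 1.045, b = 0.9570.
sin(ω/2) = (a − b)/(a + b) = 0.08802/2.002 = 0.04397, so ω = 2 arcsin(0.04397) ≈ 5.0°.

5.0°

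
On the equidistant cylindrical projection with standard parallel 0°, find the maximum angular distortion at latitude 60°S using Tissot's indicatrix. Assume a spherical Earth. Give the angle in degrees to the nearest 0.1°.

38.9°

Plate carrée maps x = Rλ, y = Rφ. The meridian scale is h = 1 and the parallel scale is k = 1/cos φ = sec φ.
At 60°: h = 1.000, k = 2.000; principal scales a = 2.000, b = 1.000.
sin(ω/2) = (a − b)/(a + b) = 1.0000/3.000 = 0.3333, so ω = 2 arcsin(0.3333) ≈ 38.9°.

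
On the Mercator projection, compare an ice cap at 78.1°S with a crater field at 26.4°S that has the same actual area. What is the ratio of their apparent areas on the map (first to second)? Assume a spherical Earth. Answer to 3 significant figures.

On Mercator, area is exaggerated by sec²φ = 1/cos²φ.
At 78.1°: sec²(78.1°) = 1/0.2062² = 23.52.
At 26.4°: sec²(26.4°) = 1/0.8957² = 1.246.
Ratio = 23.52/1.246 = cos²(26.4°)/cos²(78.1°) ≈ 18.9.

18.9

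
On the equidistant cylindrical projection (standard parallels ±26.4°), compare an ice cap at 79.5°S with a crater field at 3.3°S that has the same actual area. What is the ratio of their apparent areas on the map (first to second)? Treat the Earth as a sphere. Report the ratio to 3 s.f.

5.48

The equidistant cylindrical projection with φ₀ = 26.4° has h = 1 (meridians true) and k = cos φ₀ / cos φ along parallels.
Areal scale at 79.5°: h·k = 1.000 × 4.915 = 4.915.
Areal scale at 3.3°: h·k = 1.000 × 0.8972 = 0.8972.
Ratio = 4.915/0.8972 ≈ 5.48.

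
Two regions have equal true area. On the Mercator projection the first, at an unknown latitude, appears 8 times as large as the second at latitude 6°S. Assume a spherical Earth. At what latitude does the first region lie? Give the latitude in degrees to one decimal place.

69.4°

For equal true areas on Mercator, apparent areas scale as sec²φ, so the ratio is cos²φ₂ / cos²φ₁.
cos²φ₂ / cos²φ₁ = 8  ⇒  cos φ₁ = cos 6° / √8 = 0.9945/2.828 = 0.3516.
φ₁ = arccos(0.3516) ≈ 69.4°.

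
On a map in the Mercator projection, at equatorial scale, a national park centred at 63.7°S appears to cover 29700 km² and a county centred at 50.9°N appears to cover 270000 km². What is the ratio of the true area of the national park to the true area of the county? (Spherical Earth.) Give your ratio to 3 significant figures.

Mercator's areal exaggeration is sec²φ; hence true area = (apparent area) · cos²φ.
True area of national park: 29700 × cos²(63.7°) = 29700 × 0.1963 = 5830 km².
True area of county: 270000 × cos²(50.9°) = 270000 × 0.3978 = 107400 km².
Ratio = 5830 / 107400 ≈ 0.0543.

0.0543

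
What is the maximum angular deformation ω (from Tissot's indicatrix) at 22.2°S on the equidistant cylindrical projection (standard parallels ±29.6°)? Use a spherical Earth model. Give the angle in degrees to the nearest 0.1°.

In the equirectangular projection with standard parallel φ₀ = 29.6° (x = Rλ cos φ₀, y = Rφ), meridians are true-scale (h = 1) and the parallel scale is k = cos φ₀ / cos φ.
At 22.2°: h = 1.000, k = 0.9391; principal scales a = 1.000, b = 0.9391.
sin(ω/2) = (a − b)/(a + b) = 0.06089/1.939 = 0.03140, so ω = 2 arcsin(0.03140) ≈ 3.6°.

3.6°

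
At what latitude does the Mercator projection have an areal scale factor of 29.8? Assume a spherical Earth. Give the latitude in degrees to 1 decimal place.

Mercator areal scale is sec²φ.
sec²φ = 29.8  ⇒  cos²φ = 0.03356  ⇒  cos φ = 0.1832.
φ = arccos(0.1832) ≈ 79.4°.

79.4°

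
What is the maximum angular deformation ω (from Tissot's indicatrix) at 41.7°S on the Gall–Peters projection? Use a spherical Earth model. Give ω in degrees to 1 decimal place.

The Gall–Peters projection is cylindrical equal-area with φ₀ = 45°. A cylindrical equal-area projection with standard parallel φ₀ has meridian scale h = cos φ / cos φ₀ and parallel scale k = cos φ₀ / cos φ (so areas are preserved, h·k = 1).
At 41.7°: h = 1.056, k = 0.9471; principal scales a = 1.056, b = 0.9471.
sin(ω/2) = (a − b)/(a + b) = 0.1089/2.003 = 0.05435, so ω = 2 arcsin(0.05435) ≈ 6.2°.

6.2°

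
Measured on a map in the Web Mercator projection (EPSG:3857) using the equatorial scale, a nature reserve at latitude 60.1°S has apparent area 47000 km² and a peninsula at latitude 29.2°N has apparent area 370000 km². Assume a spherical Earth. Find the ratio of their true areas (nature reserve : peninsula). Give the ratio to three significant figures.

Mercator's areal exaggeration is sec²φ; hence true area = (apparent area) · cos²φ.
True area of nature reserve: 47000 × cos²(60.1°) = 47000 × 0.2485 = 11680 km².
True area of peninsula: 370000 × cos²(29.2°) = 370000 × 0.7620 = 281900 km².
Ratio = 11680 / 281900 ≈ 0.0414.

0.0414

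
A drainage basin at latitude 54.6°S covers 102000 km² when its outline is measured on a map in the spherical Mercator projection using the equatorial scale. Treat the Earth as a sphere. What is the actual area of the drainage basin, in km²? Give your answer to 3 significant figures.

34200 km²

For Mercator, h = k = sec φ (a conformal cylindrical projection has a single point scale, 1/cos φ).
Areal scale = k² = sec²φ = 1/cos²(54.6°) = 1/0.5793² = 2.980.
True area = apparent / (areal scale) = 102000 / 2.980 ≈ 34200 km².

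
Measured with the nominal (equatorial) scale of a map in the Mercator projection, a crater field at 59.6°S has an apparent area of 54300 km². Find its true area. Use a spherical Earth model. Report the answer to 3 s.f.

The Mercator projection is conformal; its linear scale factor is the same in every direction and equals sec φ = 1/cos φ.
Areal scale = k² = sec²φ = 1/cos²(59.6°) = 1/0.5060² = 3.905.
True area = apparent / (areal scale) = 54300 / 3.905 ≈ 13900 km².

13900 km²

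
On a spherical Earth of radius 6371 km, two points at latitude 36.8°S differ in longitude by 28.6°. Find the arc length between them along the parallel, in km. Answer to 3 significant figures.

Arc length along a parallel = R cos φ · Δλ (with Δλ in radians).
= 6371 × cos 36.8° × (28.6° × π/180) = 6371 × 0.8007 × 0.4992 ≈ 2550 km.

2550 km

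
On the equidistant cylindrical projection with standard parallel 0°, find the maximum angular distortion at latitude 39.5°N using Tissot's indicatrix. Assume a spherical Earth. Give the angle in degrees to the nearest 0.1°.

14.8°

Plate carrée maps x = Rλ, y = Rφ. The meridian scale is h = 1 and the parallel scale is k = 1/cos φ = sec φ.
At 39.5°: h = 1.000, k = 1.296; principal scales a = 1.296, b = 1.000.
sin(ω/2) = (a − b)/(a + b) = 0.2960/2.296 = 0.1289, so ω = 2 arcsin(0.1289) ≈ 14.8°.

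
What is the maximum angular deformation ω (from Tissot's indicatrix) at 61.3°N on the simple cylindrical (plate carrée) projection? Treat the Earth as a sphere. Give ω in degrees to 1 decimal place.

In the plate carrée (x = Rλ, y = Rφ), meridians are true-scale (h = 1) and parallels are stretched by k = sec φ.
At 61.3°: h = 1.000, k = 2.082; principal scales a = 2.082, b = 1.000.
sin(ω/2) = (a − b)/(a + b) = 1.082/3.082 = 0.3511, so ω = 2 arcsin(0.3511) ≈ 41.1°.

41.1°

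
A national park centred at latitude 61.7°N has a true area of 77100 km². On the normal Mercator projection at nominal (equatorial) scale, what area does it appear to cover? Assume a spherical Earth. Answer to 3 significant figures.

The Mercator projection is conformal; its linear scale factor is the same in every direction and equals sec φ = 1/cos φ.
Areal scale = k² = sec²φ = 1/cos²(61.7°) = 1/0.4741² = 4.449.
Apparent area = 77100 × 4.449 ≈ 343000 km².

343000 km²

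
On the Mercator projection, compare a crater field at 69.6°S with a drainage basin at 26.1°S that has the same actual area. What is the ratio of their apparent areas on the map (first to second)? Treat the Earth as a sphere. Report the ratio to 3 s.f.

6.64

On Mercator, area is exaggerated by sec²φ = 1/cos²φ.
At 69.6°: sec²(69.6°) = 1/0.3486² = 8.230.
At 26.1°: sec²(26.1°) = 1/0.8980² = 1.240.
Ratio = 8.230/1.240 = cos²(26.1°)/cos²(69.6°) ≈ 6.64.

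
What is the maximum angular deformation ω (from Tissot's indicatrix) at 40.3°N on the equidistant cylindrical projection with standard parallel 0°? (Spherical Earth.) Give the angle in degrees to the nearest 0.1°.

15.5°

For the equirectangular projection with φ₀ = 0 (plate carrée), h = 1 along meridians and k = sec φ along parallels.
At 40.3°: h = 1.000, k = 1.311; principal scales a = 1.311, b = 1.000.
sin(ω/2) = (a − b)/(a + b) = 0.3112/2.311 = 0.1346, so ω = 2 arcsin(0.1346) ≈ 15.5°.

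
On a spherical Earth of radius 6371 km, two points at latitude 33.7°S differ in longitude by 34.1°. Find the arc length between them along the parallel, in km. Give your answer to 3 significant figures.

Arc length along a parallel = R cos φ · Δλ (with Δλ in radians).
= 6371 × cos 33.7° × (34.1° × π/180) = 6371 × 0.8320 × 0.5952 ≈ 3150 km.

3150 km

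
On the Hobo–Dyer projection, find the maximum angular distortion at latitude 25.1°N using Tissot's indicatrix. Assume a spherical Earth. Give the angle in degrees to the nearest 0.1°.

Hobo–Dyer is a cylindrical equal-area projection with standard parallels at ±37.5°. For cylindrical equal-area with standard parallel φ₀, h = cos φ / cos φ₀ and k = cos φ₀ / cos φ, so h·k = 1.
At 25.1°: h = 1.141, k = 0.8761; principal scales a = 1.141, b = 0.8761.
sin(ω/2) = (a − b)/(a + b) = 0.2654/2.018 = 0.1315, so ω = 2 arcsin(0.1315) ≈ 15.1°.

15.1°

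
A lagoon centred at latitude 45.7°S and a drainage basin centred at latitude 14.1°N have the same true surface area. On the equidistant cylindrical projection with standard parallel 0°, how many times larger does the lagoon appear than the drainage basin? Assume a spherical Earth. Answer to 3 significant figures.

1.39

Plate carrée maps x = Rλ, y = Rφ. The meridian scale is h = 1 and the parallel scale is k = 1/cos φ = sec φ.
Areal scale at 45.7°: h·k = 1.000 × 1.432 = 1.432.
Areal scale at 14.1°: h·k = 1.000 × 1.031 = 1.031.
Ratio = 1.432/1.031 ≈ 1.39.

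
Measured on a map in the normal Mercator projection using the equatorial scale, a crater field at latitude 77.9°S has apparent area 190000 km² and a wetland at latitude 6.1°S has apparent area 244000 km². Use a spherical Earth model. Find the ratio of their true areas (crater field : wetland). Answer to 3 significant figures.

0.0346

Mercator's areal exaggeration is sec²φ; hence true area = (apparent area) · cos²φ.
True area of crater field: 190000 × cos²(77.9°) = 190000 × 0.04394 = 8349 km².
True area of wetland: 244000 × cos²(6.1°) = 244000 × 0.9887 = 241200 km².
Ratio = 8349 / 241200 ≈ 0.0346.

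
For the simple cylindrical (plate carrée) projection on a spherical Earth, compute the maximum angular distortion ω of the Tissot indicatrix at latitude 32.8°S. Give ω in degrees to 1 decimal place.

In the plate carrée (x = Rλ, y = Rφ), meridians are true-scale (h = 1) and parallels are stretched by k = sec φ.
At 32.8°: h = 1.000, k = 1.190; principal scales a = 1.190, b = 1.000.
sin(ω/2) = (a − b)/(a + b) = 0.1897/2.190 = 0.08662, so ω = 2 arcsin(0.08662) ≈ 9.9°.

9.9°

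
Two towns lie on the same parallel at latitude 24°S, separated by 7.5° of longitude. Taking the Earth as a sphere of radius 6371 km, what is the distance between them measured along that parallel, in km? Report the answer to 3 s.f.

762 km

Arc length along a parallel = R cos φ · Δλ (with Δλ in radians).
= 6371 × cos 24° × (7.5° × π/180) = 6371 × 0.9135 × 0.1309 ≈ 762 km.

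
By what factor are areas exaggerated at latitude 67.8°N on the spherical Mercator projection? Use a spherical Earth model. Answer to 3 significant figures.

7.00

The Mercator projection is conformal; its linear scale factor is the same in every direction and equals sec φ = 1/cos φ.
Areal scale = k² = sec²φ = 1/cos²(67.8°) = 1/0.3778² = 7.005.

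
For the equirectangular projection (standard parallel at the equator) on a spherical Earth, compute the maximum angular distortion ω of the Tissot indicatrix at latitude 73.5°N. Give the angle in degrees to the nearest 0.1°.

For the equirectangular projection with φ₀ = 0 (plate carrée), h = 1 along meridians and k = sec φ along parallels.
At 73.5°: h = 1.000, k = 3.521; principal scales a = 3.521, b = 1.000.
sin(ω/2) = (a − b)/(a + b) = 2.521/4.521 = 0.5576, so ω = 2 arcsin(0.5576) ≈ 67.8°.

67.8°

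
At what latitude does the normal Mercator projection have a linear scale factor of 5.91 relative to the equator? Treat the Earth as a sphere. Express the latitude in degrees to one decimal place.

80.3°

Mercator scale is k = sec φ = 1/cos φ.
1/cos φ = 5.91  ⇒  cos φ = 0.1692  ⇒  φ = arccos(0.1692) ≈ 80.3°.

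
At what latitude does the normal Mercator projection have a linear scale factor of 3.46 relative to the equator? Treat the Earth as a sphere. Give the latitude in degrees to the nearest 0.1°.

73.2°

Mercator scale is k = sec φ = 1/cos φ.
1/cos φ = 3.46  ⇒  cos φ = 0.2890  ⇒  φ = arccos(0.2890) ≈ 73.2°.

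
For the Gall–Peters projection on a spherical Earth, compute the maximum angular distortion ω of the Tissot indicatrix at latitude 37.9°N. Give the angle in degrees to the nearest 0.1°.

Gall–Peters is a cylindrical equal-area projection with standard parallels at ±45°. For cylindrical equal-area with standard parallel φ₀, h = cos φ / cos φ₀ and k = cos φ₀ / cos φ, so h·k = 1.
At 37.9°: h = 1.116, k = 0.8961; principal scales a = 1.116, b = 0.8961.
sin(ω/2) = (a − b)/(a + b) = 0.2198/2.012 = 0.1093, so ω = 2 arcsin(0.1093) ≈ 12.5°.

12.5°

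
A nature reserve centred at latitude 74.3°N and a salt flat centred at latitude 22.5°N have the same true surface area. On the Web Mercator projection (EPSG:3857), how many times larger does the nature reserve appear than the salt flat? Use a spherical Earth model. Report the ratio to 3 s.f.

Mercator areal scale is sec²φ.
At 74.3°: sec²(74.3°) = 1/0.2706² = 13.66.
At 22.5°: sec²(22.5°) = 1/0.9239² = 1.172.
Ratio = 13.66/1.172 = cos²(22.5°)/cos²(74.3°) ≈ 11.7.

11.7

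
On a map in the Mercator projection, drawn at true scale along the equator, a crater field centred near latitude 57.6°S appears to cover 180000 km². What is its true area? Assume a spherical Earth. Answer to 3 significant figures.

51700 km²

For Mercator, h = k = sec φ (a conformal cylindrical projection has a single point scale, 1/cos φ).
Areal scale = k² = sec²φ = 1/cos²(57.6°) = 1/0.5358² = 3.483.
True area = apparent / (areal scale) = 180000 / 3.483 ≈ 51700 km².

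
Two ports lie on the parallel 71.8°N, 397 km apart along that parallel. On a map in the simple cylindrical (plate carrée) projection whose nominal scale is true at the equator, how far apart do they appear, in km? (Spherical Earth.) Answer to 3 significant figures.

1270 km

For the equirectangular projection with φ₀ = 0 (plate carrée), h = 1 along meridians and k = sec φ along parallels.
Along the parallel, k = sec 71.8° = 1/0.3123 = 3.202.
Map distance = 397 × 3.202 ≈ 1270 km.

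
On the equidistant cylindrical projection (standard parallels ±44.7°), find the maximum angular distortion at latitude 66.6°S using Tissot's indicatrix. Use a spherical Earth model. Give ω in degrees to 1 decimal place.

In the equirectangular projection with standard parallel φ₀ = 44.7° (x = Rλ cos φ₀, y = Rφ), meridians are true-scale (h = 1) and the parallel scale is k = cos φ₀ / cos φ.
At 66.6°: h = 1.000, k = 1.790; principal scales a = 1.790, b = 1.000.
sin(ω/2) = (a − b)/(a + b) = 0.7898/2.790 = 0.2831, so ω = 2 arcsin(0.2831) ≈ 32.9°.

32.9°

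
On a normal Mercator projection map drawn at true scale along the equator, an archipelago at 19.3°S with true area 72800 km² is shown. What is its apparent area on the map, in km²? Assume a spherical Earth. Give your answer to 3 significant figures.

81700 km²

The Mercator projection is conformal; its linear scale factor is the same in every direction and equals sec φ = 1/cos φ.
Areal scale = k² = sec²φ = 1/cos²(19.3°) = 1/0.9438² = 1.123.
Apparent area = 72800 × 1.123 ≈ 81700 km².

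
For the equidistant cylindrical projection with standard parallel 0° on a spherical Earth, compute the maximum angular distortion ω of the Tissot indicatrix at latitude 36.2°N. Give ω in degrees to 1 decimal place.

12.3°

Plate carrée maps x = Rλ, y = Rφ. The meridian scale is h = 1 and the parallel scale is k = 1/cos φ = sec φ.
At 36.2°: h = 1.000, k = 1.239; principal scales a = 1.239, b = 1.000.
sin(ω/2) = (a − b)/(a + b) = 0.2392/2.239 = 0.1068, so ω = 2 arcsin(0.1068) ≈ 12.3°.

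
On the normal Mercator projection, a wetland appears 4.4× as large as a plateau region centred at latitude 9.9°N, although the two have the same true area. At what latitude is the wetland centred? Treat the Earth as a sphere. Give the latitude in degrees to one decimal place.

62.0°

Mercator areal scale is sec²φ, so apparent-area ratio = sec²φ₁ / sec²φ₂ = cos²φ₂ / cos²φ₁.
cos²φ₂ / cos²φ₁ = 4.4  ⇒  cos φ₁ = cos 9.9° / √4.4 = 0.9851/2.098 = 0.4696.
φ₁ = arccos(0.4696) ≈ 62.0°.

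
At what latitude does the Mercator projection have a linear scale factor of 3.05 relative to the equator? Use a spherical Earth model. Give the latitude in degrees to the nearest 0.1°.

Mercator scale is k = sec φ = 1/cos φ.
1/cos φ = 3.05  ⇒  cos φ = 0.3279  ⇒  φ = arccos(0.3279) ≈ 70.9°.

70.9°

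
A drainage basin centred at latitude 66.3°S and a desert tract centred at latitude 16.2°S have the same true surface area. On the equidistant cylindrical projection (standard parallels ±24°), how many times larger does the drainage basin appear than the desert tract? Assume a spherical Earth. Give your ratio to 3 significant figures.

In the equirectangular projection with standard parallel φ₀ = 24° (x = Rλ cos φ₀, y = Rφ), meridians are true-scale (h = 1) and the parallel scale is k = cos φ₀ / cos φ.
Areal scale at 66.3°: h·k = 1.000 × 2.273 = 2.273.
Areal scale at 16.2°: h·k = 1.000 × 0.9513 = 0.9513.
Ratio = 2.273/0.9513 ≈ 2.39.

2.39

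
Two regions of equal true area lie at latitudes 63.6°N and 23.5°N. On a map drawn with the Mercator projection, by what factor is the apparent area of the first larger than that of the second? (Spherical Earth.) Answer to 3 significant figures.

On Mercator, area is exaggerated by sec²φ = 1/cos²φ.
At 63.6°: sec²(63.6°) = 1/0.4446² = 5.058.
At 23.5°: sec²(23.5°) = 1/0.9171² = 1.189.
Ratio = 5.058/1.189 = cos²(23.5°)/cos²(63.6°) ≈ 4.25.

4.25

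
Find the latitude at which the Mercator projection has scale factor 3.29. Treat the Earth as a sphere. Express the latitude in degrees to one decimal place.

72.3°

Mercator scale is k = sec φ = 1/cos φ.
1/cos φ = 3.29  ⇒  cos φ = 0.3040  ⇒  φ = arccos(0.3040) ≈ 72.3°.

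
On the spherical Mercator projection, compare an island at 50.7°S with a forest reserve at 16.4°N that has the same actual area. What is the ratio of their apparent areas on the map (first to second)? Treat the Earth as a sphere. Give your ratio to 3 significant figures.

Mercator is conformal with k = sec φ, so areal scale = k² = sec²φ.
At 50.7°: sec²(50.7°) = 1/0.6334² = 2.493.
At 16.4°: sec²(16.4°) = 1/0.9593² = 1.087.
Ratio = 2.493/1.087 = cos²(16.4°)/cos²(50.7°) ≈ 2.29.

2.29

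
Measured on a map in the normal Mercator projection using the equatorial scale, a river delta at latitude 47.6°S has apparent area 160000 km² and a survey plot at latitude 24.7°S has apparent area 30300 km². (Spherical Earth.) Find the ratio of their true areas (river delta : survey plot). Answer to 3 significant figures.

2.91

Mercator's areal exaggeration is sec²φ; hence true area = (apparent area) · cos²φ.
True area of river delta: 160000 × cos²(47.6°) = 160000 × 0.4547 = 72750 km².
True area of survey plot: 30300 × cos²(24.7°) = 30300 × 0.8254 = 25010 km².
Ratio = 72750 / 25010 ≈ 2.91.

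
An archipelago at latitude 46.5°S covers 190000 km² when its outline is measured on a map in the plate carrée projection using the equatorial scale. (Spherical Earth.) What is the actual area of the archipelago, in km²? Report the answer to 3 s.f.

In the plate carrée (x = Rλ, y = Rφ), meridians are true-scale (h = 1) and parallels are stretched by k = sec φ.
Areal scale = h·k = 1 × sec φ; at 46.5°, h = 1.000, k = 1.453, so h·k = 1.453.
True area = apparent / (areal scale) = 190000 / 1.453 ≈ 131000 km².

131000 km²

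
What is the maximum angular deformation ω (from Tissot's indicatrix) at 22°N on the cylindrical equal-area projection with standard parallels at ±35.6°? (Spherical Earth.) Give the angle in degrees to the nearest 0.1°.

15.0°

A cylindrical equal-area projection with standard parallel φ₀ has meridian scale h = cos φ / cos φ₀ and parallel scale k = cos φ₀ / cos φ (so areas are preserved, h·k = 1).
At 22°: h = 1.140, k = 0.8770; principal scales a = 1.140, b = 0.8770.
sin(ω/2) = (a − b)/(a + b) = 0.2633/2.017 = 0.1305, so ω = 2 arcsin(0.1305) ≈ 15.0°.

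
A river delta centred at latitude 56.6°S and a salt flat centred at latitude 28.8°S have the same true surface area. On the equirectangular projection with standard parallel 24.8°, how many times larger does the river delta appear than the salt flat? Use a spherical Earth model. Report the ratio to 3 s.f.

With standard parallel φ₀ = 24.8°, the equirectangular projection gives x = Rλ cos φ₀, y = Rφ, so h = 1 and k = cos 24.8° / cos φ.
Areal scale at 56.6°: h·k = 1.000 × 1.649 = 1.649.
Areal scale at 28.8°: h·k = 1.000 × 1.036 = 1.036.
Ratio = 1.649/1.036 ≈ 1.59.

1.59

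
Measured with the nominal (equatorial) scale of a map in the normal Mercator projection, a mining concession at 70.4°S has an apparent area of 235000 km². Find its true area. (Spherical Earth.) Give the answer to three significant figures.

26400 km²

The Mercator projection is conformal; its linear scale factor is the same in every direction and equals sec φ = 1/cos φ.
Areal scale = k² = sec²φ = 1/cos²(70.4°) = 1/0.3355² = 8.887.
True area = apparent / (areal scale) = 235000 / 8.887 ≈ 26400 km².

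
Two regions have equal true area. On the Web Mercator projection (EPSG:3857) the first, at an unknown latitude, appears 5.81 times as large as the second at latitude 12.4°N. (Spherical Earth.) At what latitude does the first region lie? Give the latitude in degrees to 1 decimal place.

For equal true areas on Mercator, apparent areas scale as sec²φ, so the ratio is cos²φ₂ / cos²φ₁.
cos²φ₂ / cos²φ₁ = 5.81  ⇒  cos φ₁ = cos 12.4° / √5.81 = 0.9767/2.410 = 0.4052.
φ₁ = arccos(0.4052) ≈ 66.1°.

66.1°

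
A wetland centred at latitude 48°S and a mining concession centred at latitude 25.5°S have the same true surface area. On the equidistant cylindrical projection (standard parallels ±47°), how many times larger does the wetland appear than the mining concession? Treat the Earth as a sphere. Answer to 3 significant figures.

In the equirectangular projection with standard parallel φ₀ = 47° (x = Rλ cos φ₀, y = Rφ), meridians are true-scale (h = 1) and the parallel scale is k = cos φ₀ / cos φ.
Areal scale at 48°: h·k = 1.000 × 1.019 = 1.019.
Areal scale at 25.5°: h·k = 1.000 × 0.7556 = 0.7556.
Ratio = 1.019/0.7556 ≈ 1.35.

1.35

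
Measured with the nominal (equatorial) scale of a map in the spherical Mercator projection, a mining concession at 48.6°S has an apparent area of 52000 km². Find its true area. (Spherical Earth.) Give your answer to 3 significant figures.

22700 km²

Mercator is conformal, so the point scale is isotropic: h = k = sec φ = 1/cos φ.
Areal scale = k² = sec²φ = 1/cos²(48.6°) = 1/0.6613² = 2.287.
True area = apparent / (areal scale) = 52000 / 2.287 ≈ 22700 km².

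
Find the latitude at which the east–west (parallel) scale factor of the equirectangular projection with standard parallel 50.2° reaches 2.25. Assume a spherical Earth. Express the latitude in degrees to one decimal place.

73.5°

The equidistant cylindrical projection with φ₀ = 50.2° has h = 1 (meridians true) and k = cos φ₀ / cos φ along parallels.
k = cos φ₀ / cos φ = 2.25  ⇒  cos φ = cos 50.2° / 2.25 = 0.2845.
φ = arccos(0.2845) ≈ 73.5°.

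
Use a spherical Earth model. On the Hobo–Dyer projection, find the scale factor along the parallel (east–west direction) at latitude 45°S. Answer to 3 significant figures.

Hobo–Dyer is a cylindrical equal-area projection with standard parallels at ±37.5°. For cylindrical equal-area with standard parallel φ₀, h = cos φ / cos φ₀ and k = cos φ₀ / cos φ, so h·k = 1.
k = cos 37.5° / cos 45° = 0.7934/0.7071 = 1.122.

1.12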